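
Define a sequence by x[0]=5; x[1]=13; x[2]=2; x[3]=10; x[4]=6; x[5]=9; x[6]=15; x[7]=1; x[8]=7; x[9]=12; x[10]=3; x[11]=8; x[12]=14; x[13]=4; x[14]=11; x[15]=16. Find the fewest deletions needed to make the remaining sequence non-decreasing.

Fewest deletions = n − (longest non-decreasing subsequence).
i:      0  1  2  3  4  5  6  7  8  9 10 11 12 13 14 15
x[i]:   5 13  2 10  6  9 15  1  7 12  3  8 14  4 11 16
dp:     1  2  1  2  2  3  4  1  3  4  2  4  5  3  5  6
max dp = 6, so deletions = 16 − 6 = 10.

10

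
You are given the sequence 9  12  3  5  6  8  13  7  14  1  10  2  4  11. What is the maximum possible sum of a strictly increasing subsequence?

Let S[i] be the best sum of a strictly increasing subsequence ending at i:
i:      1  2  3  4  5  6  7  8  9 10 11 12 13 14
a[i]:   9 12  3  5  6  8 13  7 14  1 10  2  4 11
S:      9 21  3  8 14 22 35 21 49  1 32  3  7 43
Maximum is 49 (e.g. 3 + 5 + 6 + 8 + 13 + 14).

49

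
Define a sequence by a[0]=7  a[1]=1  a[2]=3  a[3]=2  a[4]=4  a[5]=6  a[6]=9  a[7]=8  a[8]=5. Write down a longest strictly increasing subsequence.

1, 3, 4, 6, 9

Patience tails give the LIS length; then backtrack through the dp parents:
7 → extends → [7]
1 → replaces 7 → [1]
3 → extends → [1, 3]
2 → replaces 3 → [1, 2]
4 → extends → [1, 2, 4]
6 → extends → [1, 2, 4, 6]
9 → extends → [1, 2, 4, 6, 9]
8 → replaces 9 → [1, 2, 4, 6, 8]
5 → replaces 6 → [1, 2, 4, 5, 8]
Length 5; one witness is 1, 3, 4, 6, 9.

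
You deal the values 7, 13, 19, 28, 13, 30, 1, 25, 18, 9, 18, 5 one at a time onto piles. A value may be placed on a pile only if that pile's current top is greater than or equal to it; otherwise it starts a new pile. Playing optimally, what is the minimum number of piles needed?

5

The minimum number of non-increasing subsequences covering a sequence equals the length of its longest strictly increasing subsequence.
LIS length is 5 (e.g. 7, 13, 19, 28, 30), so 5 piles are needed.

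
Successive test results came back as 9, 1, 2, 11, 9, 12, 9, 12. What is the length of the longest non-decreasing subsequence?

5

Track the smallest tail for each achievable length (allowing ties):
9 → extends → [9]
1 → replaces 9 → [1]
2 → extends → [1, 2]
11 → extends → [1, 2, 11]
9 → replaces 11 → [1, 2, 9]
12 → extends → [1, 2, 9, 12]
9 → replaces 12 → [1, 2, 9, 9]
12 → extends → [1, 2, 9, 9, 12]
Five tails, so the longest non-decreasing subsequence has length 5 (e.g. 1, 2, 11, 12, 12).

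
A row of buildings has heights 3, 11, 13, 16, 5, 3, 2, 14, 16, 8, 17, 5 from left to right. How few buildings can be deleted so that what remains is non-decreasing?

Fewest deletions = n − (longest non-decreasing subsequence).
Patience tails:
3 → extends → [3]
11 → extends → [3, 11]
13 → extends → [3, 11, 13]
16 → extends → [3, 11, 13, 16]
5 → replaces 11 → [3, 5, 13, 16]
3 → replaces 5 → [3, 3, 13, 16]
2 → replaces 3 → [2, 3, 13, 16]
14 → replaces 16 → [2, 3, 13, 14]
16 → extends → [2, 3, 13, 14, 16]
8 → replaces 13 → [2, 3, 8, 14, 16]
17 → extends → [2, 3, 8, 14, 16, 17]
5 → replaces 8 → [2, 3, 5, 14, 16, 17]
Longest non-decreasing subsequence has length 6, so deletions = 12 − 6 = 6.

6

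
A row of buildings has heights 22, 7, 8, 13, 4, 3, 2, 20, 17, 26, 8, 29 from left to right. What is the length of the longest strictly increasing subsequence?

Track the smallest tail for each achievable length (strict):
22 → extends → [22]
7 → replaces 22 → [7]
8 → extends → [7, 8]
13 → extends → [7, 8, 13]
4 → replaces 7 → [4, 8, 13]
3 → replaces 4 → [3, 8, 13]
2 → replaces 3 → [2, 8, 13]
20 → extends → [2, 8, 13, 20]
17 → replaces 20 → [2, 8, 13, 17]
26 → extends → [2, 8, 13, 17, 26]
8 → already a tail → [2, 8, 13, 17, 26]
29 → extends → [2, 8, 13, 17, 26, 29]
Six tails, so the longest strictly increasing subsequence has length 6 (e.g. 7, 8, 13, 20, 26, 29).

6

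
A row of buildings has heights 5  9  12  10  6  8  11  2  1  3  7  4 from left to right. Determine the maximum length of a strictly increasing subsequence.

4

Track the smallest tail for each achievable length (strict):
5 → extends → [5]
9 → extends → [5, 9]
12 → extends → [5, 9, 12]
10 → replaces 12 → [5, 9, 10]
6 → replaces 9 → [5, 6, 10]
8 → replaces 10 → [5, 6, 8]
11 → extends → [5, 6, 8, 11]
2 → replaces 5 → [2, 6, 8, 11]
1 → replaces 2 → [1, 6, 8, 11]
3 → replaces 6 → [1, 3, 8, 11]
7 → replaces 8 → [1, 3, 7, 11]
4 → replaces 7 → [1, 3, 4, 11]
Four tails, so the longest strictly increasing subsequence has length 4 (e.g. 5, 9, 10, 11).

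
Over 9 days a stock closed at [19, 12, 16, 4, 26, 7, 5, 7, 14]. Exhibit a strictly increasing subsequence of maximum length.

4, 5, 7, 14

Patience tails give the LIS length; then backtrack through the dp parents:
19 → extends → [19]
12 → replaces 19 → [12]
16 → extends → [12, 16]
4 → replaces 12 → [4, 16]
26 → extends → [4, 16, 26]
7 → replaces 16 → [4, 7, 26]
5 → replaces 7 → [4, 5, 26]
7 → replaces 26 → [4, 5, 7]
14 → extends → [4, 5, 7, 14]
Length 4; one witness is 4, 5, 7, 14.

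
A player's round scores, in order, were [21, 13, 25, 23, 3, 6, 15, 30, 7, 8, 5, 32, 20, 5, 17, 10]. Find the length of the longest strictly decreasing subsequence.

5

Negate each value so 'decreasing' becomes 'increasing', then run patience tails on the negated sequence:
-21 → extends → [-21]
-13 → extends → [-21, -13]
-25 → replaces -21 → [-25, -13]
-23 → replaces -13 → [-25, -23]
-3 → extends → [-25, -23, -3]
-6 → replaces -3 → [-25, -23, -6]
-15 → replaces -6 → [-25, -23, -15]
-30 → replaces -25 → [-30, -23, -15]
-7 → extends → [-30, -23, -15, -7]
-8 → replaces -7 → [-30, -23, -15, -8]
-5 → extends → [-30, -23, -15, -8, -5]
-32 → replaces -30 → [-32, -23, -15, -8, -5]
-20 → replaces -15 → [-32, -23, -20, -8, -5]
-5 → already a tail → [-32, -23, -20, -8, -5]
-17 → replaces -8 → [-32, -23, -20, -17, -5]
-10 → replaces -5 → [-32, -23, -20, -17, -10]
Five tails, so the longest strictly decreasing subsequence of the original has length 5.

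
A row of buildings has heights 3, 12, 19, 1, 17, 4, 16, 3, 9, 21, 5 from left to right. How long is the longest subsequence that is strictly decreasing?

Let dp[i] be the longest strictly decreasing subsequence ending at i:
i:      1  2  3  4  5  6  7  8  9 10 11
a[i]:   3 12 19  1 17  4 16  3  9 21  5
dp:     1  1  1  2  2  3  3  4  4  1  5
Maximum is 5.

5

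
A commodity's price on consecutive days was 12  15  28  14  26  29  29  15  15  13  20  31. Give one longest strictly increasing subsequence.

12, 15, 28, 29, 31

Patience tails give the LIS length; then backtrack through the dp parents:
12 → extends → [12]
15 → extends → [12, 15]
28 → extends → [12, 15, 28]
14 → replaces 15 → [12, 14, 28]
26 → replaces 28 → [12, 14, 26]
29 → extends → [12, 14, 26, 29]
29 → already a tail → [12, 14, 26, 29]
15 → replaces 26 → [12, 14, 15, 29]
15 → already a tail → [12, 14, 15, 29]
13 → replaces 14 → [12, 13, 15, 29]
20 → replaces 29 → [12, 13, 15, 20]
31 → extends → [12, 13, 15, 20, 31]
Length 5; one witness is 12, 15, 28, 29, 31.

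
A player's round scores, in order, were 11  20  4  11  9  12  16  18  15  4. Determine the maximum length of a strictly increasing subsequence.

5

Track the smallest tail for each achievable length (strict):
11 → extends → [11]
20 → extends → [11, 20]
4 → replaces 11 → [4, 20]
11 → replaces 20 → [4, 11]
9 → replaces 11 → [4, 9]
12 → extends → [4, 9, 12]
16 → extends → [4, 9, 12, 16]
18 → extends → [4, 9, 12, 16, 18]
15 → replaces 16 → [4, 9, 12, 15, 18]
4 → already a tail → [4, 9, 12, 15, 18]
Five tails, so the longest strictly increasing subsequence has length 5 (e.g. 4, 11, 12, 16, 18).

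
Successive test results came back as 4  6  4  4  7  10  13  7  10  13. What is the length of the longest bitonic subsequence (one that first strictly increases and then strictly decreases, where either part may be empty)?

6

inc[i] = longest strictly increasing subsequence ending at i; dec[i] = longest strictly decreasing subsequence starting at i:
i:      1  2  3  4  5  6  7  8  9 10
a[i]:   4  6  4  4  7 10 13  7 10 13
inc:    1  2  1  1  3  4  5  3  4  5
dec:    1  2  1  1  1  2  2  1  1  1
Best peak at i=7 (value 13): inc=5, dec=2, length 5+2−1 = 6.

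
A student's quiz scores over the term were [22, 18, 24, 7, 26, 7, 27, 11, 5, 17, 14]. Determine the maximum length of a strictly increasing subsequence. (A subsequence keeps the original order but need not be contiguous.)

Track the smallest tail for each achievable length (strict):
22 → extends → [22]
18 → replaces 22 → [18]
24 → extends → [18, 24]
7 → replaces 18 → [7, 24]
26 → extends → [7, 24, 26]
7 → already a tail → [7, 24, 26]
27 → extends → [7, 24, 26, 27]
11 → replaces 24 → [7, 11, 26, 27]
5 → replaces 7 → [5, 11, 26, 27]
17 → replaces 26 → [5, 11, 17, 27]
14 → replaces 17 → [5, 11, 14, 27]
Four tails, so the longest strictly increasing subsequence has length 4 (e.g. 22, 24, 26, 27).

4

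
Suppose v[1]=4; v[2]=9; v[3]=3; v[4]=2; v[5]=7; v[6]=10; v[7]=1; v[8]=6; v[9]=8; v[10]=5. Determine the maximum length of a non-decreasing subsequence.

3

Track the smallest tail for each achievable length (allowing ties):
4 → extends → [4]
9 → extends → [4, 9]
3 → replaces 4 → [3, 9]
2 → replaces 3 → [2, 9]
7 → replaces 9 → [2, 7]
10 → extends → [2, 7, 10]
1 → replaces 2 → [1, 7, 10]
6 → replaces 7 → [1, 6, 10]
8 → replaces 10 → [1, 6, 8]
5 → replaces 6 → [1, 5, 8]
Three tails, so the longest non-decreasing subsequence has length 3 (e.g. 4, 9, 10).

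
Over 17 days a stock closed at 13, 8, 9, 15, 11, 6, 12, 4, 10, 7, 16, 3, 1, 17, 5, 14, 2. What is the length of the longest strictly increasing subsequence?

Track the smallest tail for each achievable length (strict):
13 → extends → [13]
8 → replaces 13 → [8]
9 → extends → [8, 9]
15 → extends → [8, 9, 15]
11 → replaces 15 → [8, 9, 11]
6 → replaces 8 → [6, 9, 11]
12 → extends → [6, 9, 11, 12]
4 → replaces 6 → [4, 9, 11, 12]
10 → replaces 11 → [4, 9, 10, 12]
7 → replaces 9 → [4, 7, 10, 12]
16 → extends → [4, 7, 10, 12, 16]
3 → replaces 4 → [3, 7, 10, 12, 16]
1 → replaces 3 → [1, 7, 10, 12, 16]
17 → extends → [1, 7, 10, 12, 16, 17]
5 → replaces 7 → [1, 5, 10, 12, 16, 17]
14 → replaces 16 → [1, 5, 10, 12, 14, 17]
2 → replaces 5 → [1, 2, 10, 12, 14, 17]
Six tails, so the longest strictly increasing subsequence has length 6 (e.g. 8, 9, 11, 12, 16, 17).

6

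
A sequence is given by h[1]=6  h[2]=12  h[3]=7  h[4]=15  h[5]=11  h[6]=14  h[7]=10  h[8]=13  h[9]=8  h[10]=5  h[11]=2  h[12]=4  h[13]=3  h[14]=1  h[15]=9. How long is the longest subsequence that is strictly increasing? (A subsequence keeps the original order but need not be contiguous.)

4

Let dp[i] be the length of the longest such subsequence ending at index i:
i:      1  2  3  4  5  6  7  8  9 10 11 12 13 14 15
h[i]:   6 12  7 15 11 14 10 13  8  5  2  4  3  1  9
dp:     1  2  2  3  3  4  3  4  3  1  1  2  2  1  4
Maximum dp value is 4.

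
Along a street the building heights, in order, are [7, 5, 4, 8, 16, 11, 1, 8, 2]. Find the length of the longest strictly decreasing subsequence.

4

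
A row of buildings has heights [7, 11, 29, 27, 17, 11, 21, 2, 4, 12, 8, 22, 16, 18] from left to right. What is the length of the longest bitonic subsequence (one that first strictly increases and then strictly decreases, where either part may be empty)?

7

inc[i] = longest strictly increasing subsequence ending at i; dec[i] = longest strictly decreasing subsequence starting at i:
i:      1  2  3  4  5  6  7  8  9 10 11 12 13 14
a[i]:   7 11 29 27 17 11 21  2  4 12  8 22 16 18
inc:    1  2  3  3  3  2  4  1  2  3  3  5  4  5
dec:    2  2  5  4  3  2  3  1  1  2  1  2  1  1
Best peak at i=3 (value 29): inc=3, dec=5, length 3+5−1 = 7.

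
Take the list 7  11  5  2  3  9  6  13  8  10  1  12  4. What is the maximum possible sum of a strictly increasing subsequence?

41

Let S[i] be the best sum of a strictly increasing subsequence ending at i:
i:      1  2  3  4  5  6  7  8  9 10 11 12 13
a[i]:   7 11  5  2  3  9  6 13  8 10  1 12  4
S:      7 18  5  2  5 16 11 31 19 29  1 41  9
Maximum is 41 (e.g. 2 + 3 + 6 + 8 + 10 + 12).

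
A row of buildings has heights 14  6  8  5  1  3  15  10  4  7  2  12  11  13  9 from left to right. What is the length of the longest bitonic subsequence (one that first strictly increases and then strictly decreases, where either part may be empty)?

7

inc[i] = longest strictly increasing subsequence ending at i; dec[i] = longest strictly decreasing subsequence starting at i:
i:      1  2  3  4  5  6  7  8  9 10 11 12 13 14 15
a[i]:  14  6  8  5  1  3 15 10  4  7  2 12 11 13  9
inc:    1  1  2  1  1  2  3  3  3  4  2  5  5  6  5
dec:    5  4  4  3  1  2  4  3  2  2  1  3  2  2  1
Best peak at i=12 (value 12): inc=5, dec=3, length 5+3−1 = 7.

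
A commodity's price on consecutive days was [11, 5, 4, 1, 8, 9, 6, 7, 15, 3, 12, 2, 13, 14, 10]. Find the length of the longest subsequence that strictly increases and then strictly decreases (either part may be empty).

inc[i] = longest strictly increasing subsequence ending at i; dec[i] = longest strictly decreasing subsequence starting at i:
i:      1  2  3  4  5  6  7  8  9 10 11 12 13 14 15
a[i]:  11  5  4  1  8  9  6  7 15  3 12  2 13 14 10
inc:    1  1  1  1  2  3  2  3  4  2  4  2  5  6  4
dec:    5  4  3  1  4  4  3  3  3  2  2  1  2  2  1
Best peak at i=14 (value 14): inc=6, dec=2, length 6+2−1 = 7.

7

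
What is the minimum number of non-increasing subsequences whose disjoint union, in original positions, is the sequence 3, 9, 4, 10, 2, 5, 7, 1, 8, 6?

Place each on the leftmost legal pile:
3 → new pile 1 (tops now [3])
9 → new pile 2 (tops now [3, 9])
4 → pile 2 (tops now [3, 4])
10 → new pile 3 (tops now [3, 4, 10])
2 → pile 1 (tops now [2, 4, 10])
5 → pile 3 (tops now [2, 4, 5])
7 → new pile 4 (tops now [2, 4, 5, 7])
1 → pile 1 (tops now [1, 4, 5, 7])
8 → new pile 5 (tops now [1, 4, 5, 7, 8])
6 → pile 4 (tops now [1, 4, 5, 6, 8])
Five piles.

5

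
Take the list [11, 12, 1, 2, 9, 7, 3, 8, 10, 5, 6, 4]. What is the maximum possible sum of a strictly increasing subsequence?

28

Let S[i] be the best sum of a strictly increasing subsequence ending at i:
i:      1  2  3  4  5  6  7  8  9 10 11 12
a[i]:  11 12  1  2  9  7  3  8 10  5  6  4
S:     11 23  1  3 12 10  6 18 28 11 17 10
Maximum is 28 (e.g. 1 + 2 + 7 + 8 + 10).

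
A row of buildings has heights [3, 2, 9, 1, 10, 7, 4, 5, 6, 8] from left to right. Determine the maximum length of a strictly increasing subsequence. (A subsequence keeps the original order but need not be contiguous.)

5

Let dp[i] be the length of the longest such subsequence ending at index i:
i:      1  2  3  4  5  6  7  8  9 10
a[i]:   3  2  9  1 10  7  4  5  6  8
dp:     1  1  2  1  3  2  2  3  4  5
Maximum dp value is 5.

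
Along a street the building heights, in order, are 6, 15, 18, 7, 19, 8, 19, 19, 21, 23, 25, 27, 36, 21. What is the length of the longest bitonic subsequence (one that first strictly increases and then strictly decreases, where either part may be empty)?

10

inc[i] = longest strictly increasing subsequence ending at i; dec[i] = longest strictly decreasing subsequence starting at i:
i:      1  2  3  4  5  6  7  8  9 10 11 12 13 14
a[i]:   6 15 18  7 19  8 19 19 21 23 25 27 36 21
inc:    1  2  3  2  4  3  4  4  5  6  7  8  9  5
dec:    1  2  2  1  2  1  1  1  1  2  2  2  2  1
Best peak at i=13 (value 36): inc=9, dec=2, length 9+2−1 = 10.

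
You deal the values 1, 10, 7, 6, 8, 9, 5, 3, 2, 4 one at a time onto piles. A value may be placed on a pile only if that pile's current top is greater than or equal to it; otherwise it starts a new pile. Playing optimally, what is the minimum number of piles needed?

Place each on the leftmost legal pile:
1 → new pile 1 (tops now [1])
10 → new pile 2 (tops now [1, 10])
7 → pile 2 (tops now [1, 7])
6 → pile 2 (tops now [1, 6])
8 → new pile 3 (tops now [1, 6, 8])
9 → new pile 4 (tops now [1, 6, 8, 9])
5 → pile 2 (tops now [1, 5, 8, 9])
3 → pile 2 (tops now [1, 3, 8, 9])
2 → pile 2 (tops now [1, 2, 8, 9])
4 → pile 3 (tops now [1, 2, 4, 9])
Four piles.

4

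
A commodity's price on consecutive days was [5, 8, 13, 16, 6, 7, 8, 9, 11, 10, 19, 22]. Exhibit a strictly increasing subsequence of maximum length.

Patience tails give the LIS length; then backtrack through the dp parents:
5 → extends → [5]
8 → extends → [5, 8]
13 → extends → [5, 8, 13]
16 → extends → [5, 8, 13, 16]
6 → replaces 8 → [5, 6, 13, 16]
7 → replaces 13 → [5, 6, 7, 16]
8 → replaces 16 → [5, 6, 7, 8]
9 → extends → [5, 6, 7, 8, 9]
11 → extends → [5, 6, 7, 8, 9, 11]
10 → replaces 11 → [5, 6, 7, 8, 9, 10]
19 → extends → [5, 6, 7, 8, 9, 10, 19]
22 → extends → [5, 6, 7, 8, 9, 10, 19, 22]
Length 8; one witness is 5, 6, 7, 8, 9, 11, 19, 22.

5, 6, 7, 8, 9, 11, 19, 22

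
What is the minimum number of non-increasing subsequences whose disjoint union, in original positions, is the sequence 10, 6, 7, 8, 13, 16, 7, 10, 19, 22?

7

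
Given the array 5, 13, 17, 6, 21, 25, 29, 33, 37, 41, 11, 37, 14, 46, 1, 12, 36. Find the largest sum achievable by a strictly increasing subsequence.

Let S[i] be the best sum of a strictly increasing subsequence ending at i:
i:       1   2   3   4   5   6   7   8   9  10  11  12  13  14  15  16  17
a[i]:    5  13  17   6  21  25  29  33  37  41  11  37  14  46   1  12  36
S:       5  18  35  11  56  81 110 143 180 221  22 180  36 267   1  34 179
Maximum is 267 (e.g. 5 + 13 + 17 + 21 + 25 + 29 + 33 + 37 + 41 + 46).

267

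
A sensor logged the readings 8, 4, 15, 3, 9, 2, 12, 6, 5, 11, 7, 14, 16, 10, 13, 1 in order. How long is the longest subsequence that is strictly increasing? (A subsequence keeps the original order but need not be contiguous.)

5

Let dp[i] be the length of the longest such subsequence ending at index i:
i:      1  2  3  4  5  6  7  8  9 10 11 12 13 14 15 16
a[i]:   8  4 15  3  9  2 12  6  5 11  7 14 16 10 13  1
dp:     1  1  2  1  2  1  3  2  2  3  3  4  5  4  5  1
Maximum dp value is 5.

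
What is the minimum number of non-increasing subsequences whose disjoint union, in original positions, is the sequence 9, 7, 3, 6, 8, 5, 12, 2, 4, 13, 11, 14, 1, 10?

Place each on the leftmost legal pile:
9 → new pile 1 (tops now [9])
7 → pile 1 (tops now [7])
3 → pile 1 (tops now [3])
6 → new pile 2 (tops now [3, 6])
8 → new pile 3 (tops now [3, 6, 8])
5 → pile 2 (tops now [3, 5, 8])
12 → new pile 4 (tops now [3, 5, 8, 12])
2 → pile 1 (tops now [2, 5, 8, 12])
4 → pile 2 (tops now [2, 4, 8, 12])
13 → new pile 5 (tops now [2, 4, 8, 12, 13])
11 → pile 4 (tops now [2, 4, 8, 11, 13])
14 → new pile 6 (tops now [2, 4, 8, 11, 13, 14])
1 → pile 1 (tops now [1, 4, 8, 11, 13, 14])
10 → pile 4 (tops now [1, 4, 8, 10, 13, 14])
Six piles.

6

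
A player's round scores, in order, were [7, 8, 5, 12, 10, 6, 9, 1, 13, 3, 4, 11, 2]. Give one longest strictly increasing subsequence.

Patience tails give the LIS length; then backtrack through the dp parents:
7 → extends → [7]
8 → extends → [7, 8]
5 → replaces 7 → [5, 8]
12 → extends → [5, 8, 12]
10 → replaces 12 → [5, 8, 10]
6 → replaces 8 → [5, 6, 10]
9 → replaces 10 → [5, 6, 9]
1 → replaces 5 → [1, 6, 9]
13 → extends → [1, 6, 9, 13]
3 → replaces 6 → [1, 3, 9, 13]
4 → replaces 9 → [1, 3, 4, 13]
11 → replaces 13 → [1, 3, 4, 11]
2 → replaces 3 → [1, 2, 4, 11]
Length 4; one witness is 7, 8, 12, 13.

7, 8, 12, 13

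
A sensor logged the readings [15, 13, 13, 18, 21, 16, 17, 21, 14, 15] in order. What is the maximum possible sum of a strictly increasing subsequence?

69

Let S[i] be the best sum of a strictly increasing subsequence ending at i:
i:      1  2  3  4  5  6  7  8  9 10
a[i]:  15 13 13 18 21 16 17 21 14 15
S:     15 13 13 33 54 31 48 69 27 42
Maximum is 69 (e.g. 15 + 16 + 17 + 21).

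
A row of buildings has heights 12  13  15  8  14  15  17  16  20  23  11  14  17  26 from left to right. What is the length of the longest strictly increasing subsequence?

8

Let dp[i] be the length of the longest such subsequence ending at index i:
i:      1  2  3  4  5  6  7  8  9 10 11 12 13 14
a[i]:  12 13 15  8 14 15 17 16 20 23 11 14 17 26
dp:     1  2  3  1  3  4  5  5  6  7  2  3  6  8
Maximum dp value is 8.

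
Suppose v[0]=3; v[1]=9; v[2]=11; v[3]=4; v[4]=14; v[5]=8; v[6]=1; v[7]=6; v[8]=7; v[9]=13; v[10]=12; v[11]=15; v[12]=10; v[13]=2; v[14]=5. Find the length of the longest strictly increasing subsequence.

Let dp[i] be the length of the longest such subsequence ending at index i:
i:      0  1  2  3  4  5  6  7  8  9 10 11 12 13 14
v[i]:   3  9 11  4 14  8  1  6  7 13 12 15 10  2  5
dp:     1  2  3  2  4  3  1  3  4  5  5  6  5  2  3
Maximum dp value is 6.

6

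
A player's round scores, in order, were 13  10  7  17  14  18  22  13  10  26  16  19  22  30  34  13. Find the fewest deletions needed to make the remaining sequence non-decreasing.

9

Fewest deletions = n − (longest non-decreasing subsequence).
i:      1  2  3  4  5  6  7  8  9 10 11 12 13 14 15 16
a[i]:  13 10  7 17 14 18 22 13 10 26 16 19 22 30 34 13
dp:     1  1  1  2  2  3  4  2  2  5  3  4  5  6  7  3
max dp = 7, so deletions = 16 − 7 = 9.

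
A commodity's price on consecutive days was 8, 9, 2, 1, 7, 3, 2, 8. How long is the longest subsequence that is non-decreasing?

3

Track the smallest tail for each achievable length (allowing ties):
8 → extends → [8]
9 → extends → [8, 9]
2 → replaces 8 → [2, 9]
1 → replaces 2 → [1, 9]
7 → replaces 9 → [1, 7]
3 → replaces 7 → [1, 3]
2 → replaces 3 → [1, 2]
8 → extends → [1, 2, 8]
Three tails, so the longest non-decreasing subsequence has length 3 (e.g. 2, 7, 8).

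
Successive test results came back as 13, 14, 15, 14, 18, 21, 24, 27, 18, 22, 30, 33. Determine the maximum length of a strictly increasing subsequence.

9

Let dp[i] be the length of the longest such subsequence ending at index i:
i:      1  2  3  4  5  6  7  8  9 10 11 12
a[i]:  13 14 15 14 18 21 24 27 18 22 30 33
dp:     1  2  3  2  4  5  6  7  4  6  8  9
Maximum dp value is 9.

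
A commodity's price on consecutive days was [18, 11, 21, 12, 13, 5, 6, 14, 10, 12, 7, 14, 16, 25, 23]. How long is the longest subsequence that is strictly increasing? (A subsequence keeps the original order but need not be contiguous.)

7

Track the smallest tail for each achievable length (strict):
18 → extends → [18]
11 → replaces 18 → [11]
21 → extends → [11, 21]
12 → replaces 21 → [11, 12]
13 → extends → [11, 12, 13]
5 → replaces 11 → [5, 12, 13]
6 → replaces 12 → [5, 6, 13]
14 → extends → [5, 6, 13, 14]
10 → replaces 13 → [5, 6, 10, 14]
12 → replaces 14 → [5, 6, 10, 12]
7 → replaces 10 → [5, 6, 7, 12]
14 → extends → [5, 6, 7, 12, 14]
16 → extends → [5, 6, 7, 12, 14, 16]
25 → extends → [5, 6, 7, 12, 14, 16, 25]
23 → replaces 25 → [5, 6, 7, 12, 14, 16, 23]
Seven tails, so the longest strictly increasing subsequence has length 7 (e.g. 5, 6, 10, 12, 14, 16, 25).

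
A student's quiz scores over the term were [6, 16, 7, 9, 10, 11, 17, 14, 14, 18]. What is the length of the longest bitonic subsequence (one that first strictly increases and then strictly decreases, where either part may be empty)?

7

inc[i] = longest strictly increasing subsequence ending at i; dec[i] = longest strictly decreasing subsequence starting at i:
i:      1  2  3  4  5  6  7  8  9 10
a[i]:   6 16  7  9 10 11 17 14 14 18
inc:    1  2  2  3  4  5  6  6  6  7
dec:    1  2  1  1  1  1  2  1  1  1
Best peak at i=7 (value 17): inc=6, dec=2, length 6+2−1 = 7.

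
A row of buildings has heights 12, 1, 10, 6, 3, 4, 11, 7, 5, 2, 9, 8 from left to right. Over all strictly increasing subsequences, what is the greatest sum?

24

Let S[i] be the best sum of a strictly increasing subsequence ending at i:
i:      1  2  3  4  5  6  7  8  9 10 11 12
a[i]:  12  1 10  6  3  4 11  7  5  2  9  8
S:     12  1 11  7  4  8 22 15 13  3 24 23
Maximum is 24 (e.g. 1 + 3 + 4 + 7 + 9).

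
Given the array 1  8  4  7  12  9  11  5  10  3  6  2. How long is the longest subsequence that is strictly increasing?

5

Let dp[i] be the length of the longest such subsequence ending at index i:
i:      1  2  3  4  5  6  7  8  9 10 11 12
a[i]:   1  8  4  7 12  9 11  5 10  3  6  2
dp:     1  2  2  3  4  4  5  3  5  2  4  2
Maximum dp value is 5.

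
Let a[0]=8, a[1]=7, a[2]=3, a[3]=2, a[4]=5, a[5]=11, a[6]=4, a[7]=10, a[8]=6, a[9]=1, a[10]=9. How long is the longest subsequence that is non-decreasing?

4

Track the smallest tail for each achievable length (allowing ties):
8 → extends → [8]
7 → replaces 8 → [7]
3 → replaces 7 → [3]
2 → replaces 3 → [2]
5 → extends → [2, 5]
11 → extends → [2, 5, 11]
4 → replaces 5 → [2, 4, 11]
10 → replaces 11 → [2, 4, 10]
6 → replaces 10 → [2, 4, 6]
1 → replaces 2 → [1, 4, 6]
9 → extends → [1, 4, 6, 9]
Four tails, so the longest non-decreasing subsequence has length 4 (e.g. 3, 5, 6, 9).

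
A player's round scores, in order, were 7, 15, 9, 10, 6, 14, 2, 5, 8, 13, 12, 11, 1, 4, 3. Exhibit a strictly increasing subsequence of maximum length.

Patience tails give the LIS length; then backtrack through the dp parents:
7 → extends → [7]
15 → extends → [7, 15]
9 → replaces 15 → [7, 9]
10 → extends → [7, 9, 10]
6 → replaces 7 → [6, 9, 10]
14 → extends → [6, 9, 10, 14]
2 → replaces 6 → [2, 9, 10, 14]
5 → replaces 9 → [2, 5, 10, 14]
8 → replaces 10 → [2, 5, 8, 14]
13 → replaces 14 → [2, 5, 8, 13]
12 → replaces 13 → [2, 5, 8, 12]
11 → replaces 12 → [2, 5, 8, 11]
1 → replaces 2 → [1, 5, 8, 11]
4 → replaces 5 → [1, 4, 8, 11]
3 → replaces 4 → [1, 3, 8, 11]
Length 4; one witness is 7, 9, 10, 14.

7, 9, 10, 14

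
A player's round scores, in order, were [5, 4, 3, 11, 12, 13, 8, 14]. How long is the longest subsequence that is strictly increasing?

5

Let dp[i] be the length of the longest such subsequence ending at index i:
i:      1  2  3  4  5  6  7  8
a[i]:   5  4  3 11 12 13  8 14
dp:     1  1  1  2  3  4  2  5
Maximum dp value is 5.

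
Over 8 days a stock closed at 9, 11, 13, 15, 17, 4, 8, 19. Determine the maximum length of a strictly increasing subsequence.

Track the smallest tail for each achievable length (strict):
9 → extends → [9]
11 → extends → [9, 11]
13 → extends → [9, 11, 13]
15 → extends → [9, 11, 13, 15]
17 → extends → [9, 11, 13, 15, 17]
4 → replaces 9 → [4, 11, 13, 15, 17]
8 → replaces 11 → [4, 8, 13, 15, 17]
19 → extends → [4, 8, 13, 15, 17, 19]
Six tails, so the longest strictly increasing subsequence has length 6 (e.g. 9, 11, 13, 15, 17, 19).

6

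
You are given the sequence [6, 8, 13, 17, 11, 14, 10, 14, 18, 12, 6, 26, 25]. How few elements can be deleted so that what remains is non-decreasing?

Fewest deletions = n − (longest non-decreasing subsequence).
Patience tails:
6 → extends → [6]
8 → extends → [6, 8]
13 → extends → [6, 8, 13]
17 → extends → [6, 8, 13, 17]
11 → replaces 13 → [6, 8, 11, 17]
14 → replaces 17 → [6, 8, 11, 14]
10 → replaces 11 → [6, 8, 10, 14]
14 → extends → [6, 8, 10, 14, 14]
18 → extends → [6, 8, 10, 14, 14, 18]
12 → replaces 14 → [6, 8, 10, 12, 14, 18]
6 → replaces 8 → [6, 6, 10, 12, 14, 18]
26 → extends → [6, 6, 10, 12, 14, 18, 26]
25 → replaces 26 → [6, 6, 10, 12, 14, 18, 25]
Longest non-decreasing subsequence has length 7, so deletions = 13 − 7 = 6.

6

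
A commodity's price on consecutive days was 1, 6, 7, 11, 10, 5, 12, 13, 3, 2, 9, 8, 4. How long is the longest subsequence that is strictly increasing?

Track the smallest tail for each achievable length (strict):
1 → extends → [1]
6 → extends → [1, 6]
7 → extends → [1, 6, 7]
11 → extends → [1, 6, 7, 11]
10 → replaces 11 → [1, 6, 7, 10]
5 → replaces 6 → [1, 5, 7, 10]
12 → extends → [1, 5, 7, 10, 12]
13 → extends → [1, 5, 7, 10, 12, 13]
3 → replaces 5 → [1, 3, 7, 10, 12, 13]
2 → replaces 3 → [1, 2, 7, 10, 12, 13]
9 → replaces 10 → [1, 2, 7, 9, 12, 13]
8 → replaces 9 → [1, 2, 7, 8, 12, 13]
4 → replaces 7 → [1, 2, 4, 8, 12, 13]
Six tails, so the longest strictly increasing subsequence has length 6 (e.g. 1, 6, 7, 11, 12, 13).

6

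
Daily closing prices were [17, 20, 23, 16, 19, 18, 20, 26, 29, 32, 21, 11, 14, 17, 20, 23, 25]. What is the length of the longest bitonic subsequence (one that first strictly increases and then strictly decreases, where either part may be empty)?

8

inc[i] = longest strictly increasing subsequence ending at i; dec[i] = longest strictly decreasing subsequence starting at i:
i:      1  2  3  4  5  6  7  8  9 10 11 12 13 14 15 16 17
a[i]:  17 20 23 16 19 18 20 26 29 32 21 11 14 17 20 23 25
inc:    1  2  3  1  2  2  3  4  5  6  4  1  2  3  4  5  6
dec:    3  4  4  2  3  2  2  3  3  3  2  1  1  1  1  1  1
Best peak at i=10 (value 32): inc=6, dec=3, length 6+3−1 = 8.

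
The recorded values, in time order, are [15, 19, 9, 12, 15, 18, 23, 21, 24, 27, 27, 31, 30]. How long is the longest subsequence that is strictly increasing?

Let dp[i] be the length of the longest such subsequence ending at index i:
i:      1  2  3  4  5  6  7  8  9 10 11 12 13
a[i]:  15 19  9 12 15 18 23 21 24 27 27 31 30
dp:     1  2  1  2  3  4  5  5  6  7  7  8  8
Maximum dp value is 8.

8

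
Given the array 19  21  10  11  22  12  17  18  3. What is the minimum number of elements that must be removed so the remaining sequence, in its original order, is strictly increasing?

4

Fewest deletions = n − (longest strictly increasing subsequence).
i:      1  2  3  4  5  6  7  8  9
a[i]:  19 21 10 11 22 12 17 18  3
dp:     1  2  1  2  3  3  4  5  1
max dp = 5, so deletions = 9 − 5 = 4.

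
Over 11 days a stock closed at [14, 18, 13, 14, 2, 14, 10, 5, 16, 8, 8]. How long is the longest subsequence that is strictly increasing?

3

Track the smallest tail for each achievable length (strict):
14 → extends → [14]
18 → extends → [14, 18]
13 → replaces 14 → [13, 18]
14 → replaces 18 → [13, 14]
2 → replaces 13 → [2, 14]
14 → already a tail → [2, 14]
10 → replaces 14 → [2, 10]
5 → replaces 10 → [2, 5]
16 → extends → [2, 5, 16]
8 → replaces 16 → [2, 5, 8]
8 → already a tail → [2, 5, 8]
Three tails, so the longest strictly increasing subsequence has length 3 (e.g. 13, 14, 16).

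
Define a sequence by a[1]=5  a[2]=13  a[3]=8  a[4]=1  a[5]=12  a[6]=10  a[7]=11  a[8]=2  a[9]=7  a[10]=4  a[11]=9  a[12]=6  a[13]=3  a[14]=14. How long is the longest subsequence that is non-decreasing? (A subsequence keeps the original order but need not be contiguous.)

5

Let dp[i] be the length of the longest such subsequence ending at index i:
i:      1  2  3  4  5  6  7  8  9 10 11 12 13 14
a[i]:   5 13  8  1 12 10 11  2  7  4  9  6  3 14
dp:     1  2  2  1  3  3  4  2  3  3  4  4  3  5
Maximum dp value is 5.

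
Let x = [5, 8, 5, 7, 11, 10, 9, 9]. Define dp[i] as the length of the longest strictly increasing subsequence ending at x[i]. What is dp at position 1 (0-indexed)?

dp[i] = 1 + max{dp[j] : j<i, x[j]<x[i]} (or 1 if no such j):
i:      0  1  2  3  4  5  6  7
x[i]:   5  8  5  7 11 10  9  9
dp:     1  2  1  2  3  3  3  3
At index 1 the value is 2.

2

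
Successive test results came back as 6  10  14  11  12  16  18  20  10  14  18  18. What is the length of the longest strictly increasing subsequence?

Let dp[i] be the length of the longest such subsequence ending at index i:
i:      1  2  3  4  5  6  7  8  9 10 11 12
a[i]:   6 10 14 11 12 16 18 20 10 14 18 18
dp:     1  2  3  3  4  5  6  7  2  5  6  6
Maximum dp value is 7.

7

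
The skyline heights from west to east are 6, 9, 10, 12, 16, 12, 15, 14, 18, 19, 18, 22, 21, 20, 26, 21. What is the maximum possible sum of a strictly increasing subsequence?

Let S[i] be the best sum of a strictly increasing subsequence ending at i:
i:       1   2   3   4   5   6   7   8   9  10  11  12  13  14  15  16
a[i]:    6   9  10  12  16  12  15  14  18  19  18  22  21  20  26  21
S:       6  15  25  37  53  37  52  51  71  90  71 112 111 110 138 131
Maximum is 138 (e.g. 6 + 9 + 10 + 12 + 16 + 18 + 19 + 22 + 26).

138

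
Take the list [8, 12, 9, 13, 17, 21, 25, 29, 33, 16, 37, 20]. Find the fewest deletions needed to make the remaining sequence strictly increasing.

3

Fewest deletions = n − (longest strictly increasing subsequence).
i:      1  2  3  4  5  6  7  8  9 10 11 12
a[i]:   8 12  9 13 17 21 25 29 33 16 37 20
dp:     1  2  2  3  4  5  6  7  8  4  9  5
max dp = 9, so deletions = 12 − 9 = 3.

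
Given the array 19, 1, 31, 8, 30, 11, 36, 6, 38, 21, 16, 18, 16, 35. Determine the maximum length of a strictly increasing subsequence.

6

Track the smallest tail for each achievable length (strict):
19 → extends → [19]
1 → replaces 19 → [1]
31 → extends → [1, 31]
8 → replaces 31 → [1, 8]
30 → extends → [1, 8, 30]
11 → replaces 30 → [1, 8, 11]
36 → extends → [1, 8, 11, 36]
6 → replaces 8 → [1, 6, 11, 36]
38 → extends → [1, 6, 11, 36, 38]
21 → replaces 36 → [1, 6, 11, 21, 38]
16 → replaces 21 → [1, 6, 11, 16, 38]
18 → replaces 38 → [1, 6, 11, 16, 18]
16 → already a tail → [1, 6, 11, 16, 18]
35 → extends → [1, 6, 11, 16, 18, 35]
Six tails, so the longest strictly increasing subsequence has length 6 (e.g. 1, 8, 11, 16, 18, 35).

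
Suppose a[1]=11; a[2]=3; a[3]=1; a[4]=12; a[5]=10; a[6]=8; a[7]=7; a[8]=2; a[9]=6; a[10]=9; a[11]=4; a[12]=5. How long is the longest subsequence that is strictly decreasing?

6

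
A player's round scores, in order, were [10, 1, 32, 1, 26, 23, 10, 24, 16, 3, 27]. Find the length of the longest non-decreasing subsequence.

Track the smallest tail for each achievable length (allowing ties):
10 → extends → [10]
1 → replaces 10 → [1]
32 → extends → [1, 32]
1 → replaces 32 → [1, 1]
26 → extends → [1, 1, 26]
23 → replaces 26 → [1, 1, 23]
10 → replaces 23 → [1, 1, 10]
24 → extends → [1, 1, 10, 24]
16 → replaces 24 → [1, 1, 10, 16]
3 → replaces 10 → [1, 1, 3, 16]
27 → extends → [1, 1, 3, 16, 27]
Five tails, so the longest non-decreasing subsequence has length 5 (e.g. 1, 1, 23, 24, 27).

5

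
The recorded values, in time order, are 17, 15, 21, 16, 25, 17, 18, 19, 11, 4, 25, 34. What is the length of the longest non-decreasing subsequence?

7

Let dp[i] be the length of the longest such subsequence ending at index i:
i:      1  2  3  4  5  6  7  8  9 10 11 12
a[i]:  17 15 21 16 25 17 18 19 11  4 25 34
dp:     1  1  2  2  3  3  4  5  1  1  6  7
Maximum dp value is 7.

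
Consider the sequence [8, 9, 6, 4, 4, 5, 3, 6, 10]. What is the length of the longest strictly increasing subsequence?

4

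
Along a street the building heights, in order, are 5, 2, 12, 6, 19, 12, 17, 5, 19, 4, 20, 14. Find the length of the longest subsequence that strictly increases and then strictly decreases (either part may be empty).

inc[i] = longest strictly increasing subsequence ending at i; dec[i] = longest strictly decreasing subsequence starting at i:
i:      1  2  3  4  5  6  7  8  9 10 11 12
a[i]:   5  2 12  6 19 12 17  5 19  4 20 14
inc:    1  1  2  2  3  3  4  2  5  2  6  4
dec:    2  1  4  3  4  3  3  2  2  1  2  1
Best peak at i=11 (value 20): inc=6, dec=2, length 6+2−1 = 7.

7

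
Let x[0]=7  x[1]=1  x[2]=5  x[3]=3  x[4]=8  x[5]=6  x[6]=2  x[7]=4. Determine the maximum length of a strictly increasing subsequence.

Let dp[i] be the length of the longest such subsequence ending at index i:
i:     0 1 2 3 4 5 6 7
x[i]:  7 1 5 3 8 6 2 4
dp:    1 1 2 2 3 3 2 3
Maximum dp value is 3.

3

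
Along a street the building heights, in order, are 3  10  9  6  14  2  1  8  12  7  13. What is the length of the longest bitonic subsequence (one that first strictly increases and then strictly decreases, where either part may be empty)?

6

inc[i] = longest strictly increasing subsequence ending at i; dec[i] = longest strictly decreasing subsequence starting at i:
i:      1  2  3  4  5  6  7  8  9 10 11
a[i]:   3 10  9  6 14  2  1  8 12  7 13
inc:    1  2  2  2  3  1  1  3  4  3  5
dec:    3  5  4  3  3  2  1  2  2  1  1
Best peak at i=2 (value 10): inc=2, dec=5, length 2+5−1 = 6.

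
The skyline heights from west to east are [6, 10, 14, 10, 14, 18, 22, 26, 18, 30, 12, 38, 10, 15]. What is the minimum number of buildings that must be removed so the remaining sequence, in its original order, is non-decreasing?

Fewest deletions = n − (longest non-decreasing subsequence).
Patience tails:
6 → extends → [6]
10 → extends → [6, 10]
14 → extends → [6, 10, 14]
10 → replaces 14 → [6, 10, 10]
14 → extends → [6, 10, 10, 14]
18 → extends → [6, 10, 10, 14, 18]
22 → extends → [6, 10, 10, 14, 18, 22]
26 → extends → [6, 10, 10, 14, 18, 22, 26]
18 → replaces 22 → [6, 10, 10, 14, 18, 18, 26]
30 → extends → [6, 10, 10, 14, 18, 18, 26, 30]
12 → replaces 14 → [6, 10, 10, 12, 18, 18, 26, 30]
38 → extends → [6, 10, 10, 12, 18, 18, 26, 30, 38]
10 → replaces 12 → [6, 10, 10, 10, 18, 18, 26, 30, 38]
15 → replaces 18 → [6, 10, 10, 10, 15, 18, 26, 30, 38]
Longest non-decreasing subsequence has length 9, so deletions = 14 − 9 = 5.

5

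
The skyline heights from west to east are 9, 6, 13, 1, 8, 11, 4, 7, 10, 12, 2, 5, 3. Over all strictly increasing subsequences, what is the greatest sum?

Let S[i] be the best sum of a strictly increasing subsequence ending at i:
i:      1  2  3  4  5  6  7  8  9 10 11 12 13
a[i]:   9  6 13  1  8 11  4  7 10 12  2  5  3
S:      9  6 22  1 14 25  5 13 24 37  3 10  6
Maximum is 37 (e.g. 6 + 8 + 11 + 12).

37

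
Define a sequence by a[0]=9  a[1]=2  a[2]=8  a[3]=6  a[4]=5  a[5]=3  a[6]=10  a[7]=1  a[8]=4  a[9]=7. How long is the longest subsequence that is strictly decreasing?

6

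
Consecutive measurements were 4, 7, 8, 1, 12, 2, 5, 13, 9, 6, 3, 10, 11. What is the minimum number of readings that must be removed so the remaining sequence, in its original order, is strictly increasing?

7

Fewest deletions = n − (longest strictly increasing subsequence).
Patience tails:
4 → extends → [4]
7 → extends → [4, 7]
8 → extends → [4, 7, 8]
1 → replaces 4 → [1, 7, 8]
12 → extends → [1, 7, 8, 12]
2 → replaces 7 → [1, 2, 8, 12]
5 → replaces 8 → [1, 2, 5, 12]
13 → extends → [1, 2, 5, 12, 13]
9 → replaces 12 → [1, 2, 5, 9, 13]
6 → replaces 9 → [1, 2, 5, 6, 13]
3 → replaces 5 → [1, 2, 3, 6, 13]
10 → replaces 13 → [1, 2, 3, 6, 10]
11 → extends → [1, 2, 3, 6, 10, 11]
Longest strictly increasing subsequence has length 6, so deletions = 13 − 6 = 7.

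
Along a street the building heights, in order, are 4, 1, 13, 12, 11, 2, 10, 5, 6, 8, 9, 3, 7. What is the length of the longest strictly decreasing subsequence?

Negate each value so 'decreasing' becomes 'increasing', then run patience tails on the negated sequence:
-4 → extends → [-4]
-1 → extends → [-4, -1]
-13 → replaces -4 → [-13, -1]
-12 → replaces -1 → [-13, -12]
-11 → extends → [-13, -12, -11]
-2 → extends → [-13, -12, -11, -2]
-10 → replaces -2 → [-13, -12, -11, -10]
-5 → extends → [-13, -12, -11, -10, -5]
-6 → replaces -5 → [-13, -12, -11, -10, -6]
-8 → replaces -6 → [-13, -12, -11, -10, -8]
-9 → replaces -8 → [-13, -12, -11, -10, -9]
-3 → extends → [-13, -12, -11, -10, -9, -3]
-7 → replaces -3 → [-13, -12, -11, -10, -9, -7]
Six tails, so the longest strictly decreasing subsequence of the original has length 6.

6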